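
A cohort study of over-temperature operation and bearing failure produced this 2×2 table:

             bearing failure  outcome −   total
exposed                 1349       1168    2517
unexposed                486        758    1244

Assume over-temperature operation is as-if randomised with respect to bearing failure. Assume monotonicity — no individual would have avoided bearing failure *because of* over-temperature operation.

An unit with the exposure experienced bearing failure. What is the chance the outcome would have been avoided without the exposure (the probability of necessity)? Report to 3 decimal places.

p₁ = P(outcome | exposed) = 1349/2517 = 0.53596
p₀ = P(outcome | unexposed) = 486/1244 = 0.39068
Under exogeneity and monotonicity, PN = (p₁ − p₀)/p₁.
PN = (0.53596 − 0.39068) / 0.53596 ≈ 0.2711

PN ≈ 0.271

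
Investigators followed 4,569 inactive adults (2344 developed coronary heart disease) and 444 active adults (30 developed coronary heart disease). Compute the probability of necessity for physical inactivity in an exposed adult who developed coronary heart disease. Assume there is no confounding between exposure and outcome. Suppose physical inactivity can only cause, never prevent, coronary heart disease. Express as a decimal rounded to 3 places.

PN ≈ 0.868

p₁ = P(outcome | exposed) = 2344/4569 = 0.51302
p₀ = P(outcome | unexposed) = 30/444 = 0.067568
Under exogeneity and monotonicity, PN = (p₁ − p₀) / p₁.
PN = (0.51302 − 0.067568) / 0.51302 = 0.44545 / 0.51302 ≈ 0.8683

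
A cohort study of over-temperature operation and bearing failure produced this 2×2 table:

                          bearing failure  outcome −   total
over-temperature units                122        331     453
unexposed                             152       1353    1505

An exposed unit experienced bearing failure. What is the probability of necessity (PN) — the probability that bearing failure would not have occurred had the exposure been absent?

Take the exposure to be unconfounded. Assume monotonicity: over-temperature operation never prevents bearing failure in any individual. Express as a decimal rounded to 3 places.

PN ≈ 0.625

p₁ = P(outcome | exposed) = 122/453 = 0.26932
p₀ = P(outcome | unexposed) = 152/1505 = 0.101
Under exogeneity and monotonicity, PN = (p₁ − p₀) / p₁.
PN = (0.26932 − 0.101) / 0.26932 = 0.16832 / 0.26932 ≈ 0.6250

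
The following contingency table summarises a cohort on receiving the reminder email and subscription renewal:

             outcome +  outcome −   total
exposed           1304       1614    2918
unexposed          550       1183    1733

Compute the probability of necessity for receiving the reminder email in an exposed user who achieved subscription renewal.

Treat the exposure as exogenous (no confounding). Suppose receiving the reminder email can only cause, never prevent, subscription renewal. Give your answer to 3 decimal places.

p₁ = P(outcome | exposed) = 1304/2918 = 0.44688
p₀ = P(outcome | unexposed) = 550/1733 = 0.31737
Under exogeneity and monotonicity, PN = (p₁ − p₀)/p₁.
PN = (0.44688 − 0.31737) / 0.44688 ≈ 0.2898

PN ≈ 0.290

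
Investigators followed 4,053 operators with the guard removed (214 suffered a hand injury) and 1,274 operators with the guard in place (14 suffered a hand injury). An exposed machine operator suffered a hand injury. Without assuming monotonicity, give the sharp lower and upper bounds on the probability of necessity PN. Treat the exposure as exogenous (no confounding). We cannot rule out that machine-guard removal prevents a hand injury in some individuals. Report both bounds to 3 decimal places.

p₁ = P(outcome | exposed) = 214/4053 = 0.0528
p₀ = P(outcome | unexposed) = 14/1274 = 0.010989
Under exogeneity alone the bounds on PN are max{0,(p₁−p₀)/p₁} ≤ PN ≤ min{1,(1−p₀)/p₁}.
  lower = (p₁ − p₀)/p₁ = 0.041811 / 0.0528 ≈ 0.7919
  upper = min{1, (1 − p₀)/p₁} = 0.98901 / 0.0528 ≈ 18.7311 → capped at 1

0.792 ≤ PN ≤ 1.000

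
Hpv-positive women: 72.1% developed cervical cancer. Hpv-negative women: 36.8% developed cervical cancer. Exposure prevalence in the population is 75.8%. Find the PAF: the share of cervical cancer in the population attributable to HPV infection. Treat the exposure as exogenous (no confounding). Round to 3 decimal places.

PAF ≈ 0.421

p₁ = 0.721, p₀ = 0.368.
Overall risk P(Y=1) = π·p₁ + (1−π)·p₀ = 0.758×0.721 + 0.242×0.368 = 0.63557.
Under exogeneity, PAF = [P(Y=1) − p₀] / P(Y=1).
PAF = (0.63557 − 0.368) / 0.63557 ≈ 0.4210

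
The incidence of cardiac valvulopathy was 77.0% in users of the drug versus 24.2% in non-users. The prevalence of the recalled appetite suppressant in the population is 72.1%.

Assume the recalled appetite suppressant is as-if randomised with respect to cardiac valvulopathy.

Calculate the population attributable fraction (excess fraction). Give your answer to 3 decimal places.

p₁ = 0.77, p₀ = 0.242.
Overall risk P(Y=1) = π·p₁ + (1−π)·p₀ = 0.721×0.77 + 0.279×0.242 = 0.62269.
Under exogeneity, PAF = [P(Y=1) − p₀] / P(Y=1).
PAF = (0.62269 − 0.242) / 0.62269 ≈ 0.6114

PAF ≈ 0.611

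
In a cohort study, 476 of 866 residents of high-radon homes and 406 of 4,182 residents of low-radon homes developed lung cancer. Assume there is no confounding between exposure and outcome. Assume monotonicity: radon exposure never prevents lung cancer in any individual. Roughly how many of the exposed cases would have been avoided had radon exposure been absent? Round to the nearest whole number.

p₁ = P(outcome | exposed) = 476/866 = 0.54965
p₀ = P(outcome | unexposed) = 406/4182 = 0.097083
PN = (p₁ − p₀)/p₁ = (0.54965 − 0.097083) / 0.54965 ≈ 0.82337.
Attributable cases ≈ PN × (exposed cases) = 0.82337 × 476 ≈ 391.93.

about 392 cases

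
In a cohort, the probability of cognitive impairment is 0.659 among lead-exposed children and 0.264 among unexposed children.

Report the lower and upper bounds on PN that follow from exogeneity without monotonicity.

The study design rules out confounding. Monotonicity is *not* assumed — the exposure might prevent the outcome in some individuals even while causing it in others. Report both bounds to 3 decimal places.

0.599 ≤ PN ≤ 1.000

Let p₁ = 0.659, p₀ = 0.264.
Under exogeneity alone the bounds on PN are max{0,(p₁−p₀)/p₁} ≤ PN ≤ min{1,(1−p₀)/p₁}.
  lower = (p₁ − p₀)/p₁ = 0.395 / 0.659 ≈ 0.5994
  upper = min{1, (1 − p₀)/p₁} = 0.736 / 0.659 ≈ 1.1168 → capped at 1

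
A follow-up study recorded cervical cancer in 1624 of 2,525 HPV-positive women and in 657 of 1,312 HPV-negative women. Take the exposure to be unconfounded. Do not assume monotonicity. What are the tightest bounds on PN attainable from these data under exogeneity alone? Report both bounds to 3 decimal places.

0.221 ≤ PN ≤ 0.776

p₁ = P(outcome | exposed) = 1624/2525 = 0.64317
p₀ = P(outcome | unexposed) = 657/1312 = 0.50076
Under exogeneity alone the bounds on PN are max{0,(p₁−p₀)/p₁} ≤ PN ≤ min{1,(1−p₀)/p₁}.
  lower = (p₁ − p₀)/p₁ = 0.14241 / 0.64317 ≈ 0.2214
  upper = min{1, (1 − p₀)/p₁} = 0.49924 / 0.64317 ≈ 0.7762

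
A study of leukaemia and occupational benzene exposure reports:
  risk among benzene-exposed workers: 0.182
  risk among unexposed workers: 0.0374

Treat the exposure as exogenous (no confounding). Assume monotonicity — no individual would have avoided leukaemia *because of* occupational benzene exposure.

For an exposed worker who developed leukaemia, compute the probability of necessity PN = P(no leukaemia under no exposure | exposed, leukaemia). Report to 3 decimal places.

Let p₁ = 0.182, p₀ = 0.0374.
Under exogeneity and monotonicity, PN = (p₁ − p₀) / p₁.
PN = (0.182 − 0.0374) / 0.182 = 0.1446 / 0.182 ≈ 0.7945

PN ≈ 0.795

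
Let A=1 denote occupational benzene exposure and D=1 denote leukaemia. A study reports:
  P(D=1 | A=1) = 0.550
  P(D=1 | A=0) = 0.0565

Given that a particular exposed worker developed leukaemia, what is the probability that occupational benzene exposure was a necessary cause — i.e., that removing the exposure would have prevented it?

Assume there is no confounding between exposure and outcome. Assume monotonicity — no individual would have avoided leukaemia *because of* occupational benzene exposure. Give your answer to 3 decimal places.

PN ≈ 0.897

Let p₁ = 0.55, p₀ = 0.0565.
Under exogeneity and monotonicity, PN = (p₁ − p₀) / p₁.
PN = (0.55 − 0.0565) / 0.55 = 0.4935 / 0.55 ≈ 0.8973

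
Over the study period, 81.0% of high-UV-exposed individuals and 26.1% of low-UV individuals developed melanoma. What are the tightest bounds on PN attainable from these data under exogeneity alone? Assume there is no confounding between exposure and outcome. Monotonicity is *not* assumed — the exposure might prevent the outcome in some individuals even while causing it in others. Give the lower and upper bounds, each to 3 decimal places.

p₁ = 0.81, p₀ = 0.261.
Under exogeneity alone the bounds on PN are max{0,(p₁−p₀)/p₁} ≤ PN ≤ min{1,(1−p₀)/p₁}.
  lower = (p₁ − p₀)/p₁ = 0.549 / 0.81 ≈ 0.6778
  upper = min{1, (1 − p₀)/p₁} = 0.739 / 0.81 ≈ 0.9123

0.678 ≤ PN ≤ 0.912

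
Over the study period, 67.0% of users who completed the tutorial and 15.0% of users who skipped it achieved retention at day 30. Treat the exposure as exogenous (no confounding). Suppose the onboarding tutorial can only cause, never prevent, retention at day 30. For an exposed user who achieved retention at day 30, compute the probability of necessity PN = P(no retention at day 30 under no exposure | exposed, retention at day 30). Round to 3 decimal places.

PN ≈ 0.776

p₁ = 0.67, p₀ = 0.15.
Under exogeneity and monotonicity, PN = (p₁ − p₀) / p₁.
PN = (0.67 − 0.15) / 0.67 = 0.52 / 0.67 ≈ 0.7761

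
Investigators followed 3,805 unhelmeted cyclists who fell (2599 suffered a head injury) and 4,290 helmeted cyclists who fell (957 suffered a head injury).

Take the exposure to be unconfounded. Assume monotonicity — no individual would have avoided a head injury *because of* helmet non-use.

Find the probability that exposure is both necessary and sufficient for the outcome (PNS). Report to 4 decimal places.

p₁ = P(outcome | exposed) = 2599/3805 = 0.68305
p₀ = P(outcome | unexposed) = 957/4290 = 0.22308
Under exogeneity and monotonicity, PNS = p₁ − p₀.
PNS = 0.68305 − 0.22308 = 0.45997

PNS ≈ 0.4600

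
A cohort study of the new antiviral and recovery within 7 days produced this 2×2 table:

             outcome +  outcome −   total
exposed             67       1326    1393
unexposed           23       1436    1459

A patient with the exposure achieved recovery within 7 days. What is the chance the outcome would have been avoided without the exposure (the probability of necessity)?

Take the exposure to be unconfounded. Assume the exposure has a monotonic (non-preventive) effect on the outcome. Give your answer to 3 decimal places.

p₁ = P(outcome | exposed) = 67/1393 = 0.048098
p₀ = P(outcome | unexposed) = 23/1459 = 0.015764
Under exogeneity and monotonicity, PN = (p₁ − p₀)/p₁.
PN = (0.048098 − 0.015764) / 0.048098 ≈ 0.6722

PN ≈ 0.672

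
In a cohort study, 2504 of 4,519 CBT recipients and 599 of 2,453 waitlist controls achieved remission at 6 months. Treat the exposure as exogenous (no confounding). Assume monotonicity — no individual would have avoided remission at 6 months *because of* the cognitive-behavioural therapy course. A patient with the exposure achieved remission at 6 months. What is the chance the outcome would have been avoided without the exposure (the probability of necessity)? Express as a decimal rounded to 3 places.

PN ≈ 0.559

p₁ = P(outcome | exposed) = 2504/4519 = 0.5541
p₀ = P(outcome | unexposed) = 599/2453 = 0.24419
Under exogeneity and monotonicity, PN = (p₁ − p₀) / p₁.
PN = (0.5541 − 0.24419) / 0.5541 = 0.30991 / 0.5541 ≈ 0.5593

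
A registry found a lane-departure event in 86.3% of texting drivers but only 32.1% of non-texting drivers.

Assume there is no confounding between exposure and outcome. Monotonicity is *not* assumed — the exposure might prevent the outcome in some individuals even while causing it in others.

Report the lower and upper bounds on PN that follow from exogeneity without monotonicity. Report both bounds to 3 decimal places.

0.628 ≤ PN ≤ 0.787

p₁ = 0.863, p₀ = 0.321.
Under exogeneity alone the bounds on PN are max{0,(p₁−p₀)/p₁} ≤ PN ≤ min{1,(1−p₀)/p₁}.
  lower = (p₁ − p₀)/p₁ = 0.542 / 0.863 ≈ 0.6280
  upper = min{1, (1 − p₀)/p₁} = 0.679 / 0.863 ≈ 0.7868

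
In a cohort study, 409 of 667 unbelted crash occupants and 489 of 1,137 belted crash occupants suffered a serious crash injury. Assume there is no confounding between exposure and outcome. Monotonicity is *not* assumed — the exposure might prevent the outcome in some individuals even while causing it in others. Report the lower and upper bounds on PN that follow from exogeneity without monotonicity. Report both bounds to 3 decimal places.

p₁ = P(outcome | exposed) = 409/667 = 0.61319
p₀ = P(outcome | unexposed) = 489/1137 = 0.43008
Under exogeneity alone the bounds on PN are max{0,(p₁−p₀)/p₁} ≤ PN ≤ min{1,(1−p₀)/p₁}.
  lower = (p₁ − p₀)/p₁ = 0.18311 / 0.61319 ≈ 0.2986
  upper = min{1, (1 − p₀)/p₁} = 0.56992 / 0.61319 ≈ 0.9294

0.299 ≤ PN ≤ 0.929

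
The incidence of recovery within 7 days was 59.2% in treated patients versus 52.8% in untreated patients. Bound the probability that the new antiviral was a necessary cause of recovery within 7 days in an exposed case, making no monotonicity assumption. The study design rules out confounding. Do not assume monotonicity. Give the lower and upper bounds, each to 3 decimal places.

p₁ = 0.592, p₀ = 0.528.
Under exogeneity alone the bounds on PN are max{0,(p₁−p₀)/p₁} ≤ PN ≤ min{1,(1−p₀)/p₁}.
  lower = (p₁ − p₀)/p₁ = 0.064 / 0.592 ≈ 0.1081
  upper = min{1, (1 − p₀)/p₁} = 0.472 / 0.592 ≈ 0.7973

0.108 ≤ PN ≤ 0.797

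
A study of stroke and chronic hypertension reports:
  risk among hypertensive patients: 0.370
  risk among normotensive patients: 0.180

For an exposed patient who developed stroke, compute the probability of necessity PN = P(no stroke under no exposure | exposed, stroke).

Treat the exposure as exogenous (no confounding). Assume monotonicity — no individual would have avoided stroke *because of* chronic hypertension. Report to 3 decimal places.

Let p₁ = 0.37, p₀ = 0.18.
Under exogeneity and monotonicity, PN = (p₁ − p₀) / p₁.
PN = (0.37 − 0.18) / 0.37 = 0.19 / 0.37 ≈ 0.5135

PN ≈ 0.514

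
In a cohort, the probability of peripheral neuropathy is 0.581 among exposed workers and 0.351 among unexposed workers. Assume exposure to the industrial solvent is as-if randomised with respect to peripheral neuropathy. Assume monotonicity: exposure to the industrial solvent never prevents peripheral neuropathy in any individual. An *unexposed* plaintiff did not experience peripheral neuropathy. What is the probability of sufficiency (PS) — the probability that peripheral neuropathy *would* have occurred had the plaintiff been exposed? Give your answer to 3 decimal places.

Let p₁ = 0.581, p₀ = 0.351.
Under exogeneity and monotonicity, PS = (p₁ − p₀) / (1 − p₀).
PS = (0.581 − 0.351) / (1 − 0.351) = 0.23 / 0.649 ≈ 0.3544

PS ≈ 0.354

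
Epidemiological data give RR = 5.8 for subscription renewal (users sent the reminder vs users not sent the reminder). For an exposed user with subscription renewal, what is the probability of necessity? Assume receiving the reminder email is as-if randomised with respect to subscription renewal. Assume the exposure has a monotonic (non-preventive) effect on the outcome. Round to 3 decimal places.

Under exogeneity and monotonicity, PN = (RR − 1) / RR = 1 − 1/RR.
PN = (5.8 − 1) / 5.8 = 4.8 / 5.8 ≈ 0.8276

PN ≈ 0.828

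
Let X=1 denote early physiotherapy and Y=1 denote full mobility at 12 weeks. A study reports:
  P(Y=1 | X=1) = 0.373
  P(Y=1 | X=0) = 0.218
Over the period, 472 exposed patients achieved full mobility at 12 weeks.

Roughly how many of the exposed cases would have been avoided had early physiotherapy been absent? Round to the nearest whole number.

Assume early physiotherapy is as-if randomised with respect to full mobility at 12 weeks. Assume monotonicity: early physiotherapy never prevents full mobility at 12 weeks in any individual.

Let p₁ = 0.373, p₀ = 0.218.
PN = (p₁ − p₀)/p₁ = (0.373 − 0.218) / 0.373 ≈ 0.41555.
Attributable cases ≈ PN × (exposed cases) = 0.41555 × 472 ≈ 196.14.

about 196 cases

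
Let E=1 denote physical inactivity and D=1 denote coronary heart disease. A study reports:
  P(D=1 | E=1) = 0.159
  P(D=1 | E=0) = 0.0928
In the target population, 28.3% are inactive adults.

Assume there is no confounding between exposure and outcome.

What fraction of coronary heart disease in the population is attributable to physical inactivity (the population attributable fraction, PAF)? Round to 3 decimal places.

Let p₁ = 0.159, p₀ = 0.0928.
Overall risk P(Y=1) = π·p₁ + (1−π)·p₀ = 0.283×0.159 + 0.717×0.0928 = 0.11153.
Under exogeneity, PAF = [P(Y=1) − p₀] / P(Y=1).
PAF = (0.11153 − 0.0928) / 0.11153 ≈ 0.1680

PAF ≈ 0.168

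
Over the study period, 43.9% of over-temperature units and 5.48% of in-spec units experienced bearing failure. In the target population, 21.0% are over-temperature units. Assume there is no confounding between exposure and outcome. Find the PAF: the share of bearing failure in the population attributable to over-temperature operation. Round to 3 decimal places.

p₁ = 0.439, p₀ = 0.0548.
Overall risk P(Y=1) = π·p₁ + (1−π)·p₀ = 0.21×0.439 + 0.79×0.0548 = 0.13548.
Under exogeneity, PAF = [P(Y=1) − p₀] / P(Y=1).
PAF = (0.13548 − 0.0548) / 0.13548 ≈ 0.5955

PAF ≈ 0.596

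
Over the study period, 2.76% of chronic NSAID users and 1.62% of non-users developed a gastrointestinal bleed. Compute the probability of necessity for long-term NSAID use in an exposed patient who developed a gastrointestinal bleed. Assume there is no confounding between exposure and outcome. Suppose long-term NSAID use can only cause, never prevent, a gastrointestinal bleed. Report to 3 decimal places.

PN ≈ 0.413

p₁ = 0.0276, p₀ = 0.0162.
Under exogeneity and monotonicity, PN = (p₁ − p₀) / p₁.
PN = (0.0276 − 0.0162) / 0.0276 = 0.0114 / 0.0276 ≈ 0.4130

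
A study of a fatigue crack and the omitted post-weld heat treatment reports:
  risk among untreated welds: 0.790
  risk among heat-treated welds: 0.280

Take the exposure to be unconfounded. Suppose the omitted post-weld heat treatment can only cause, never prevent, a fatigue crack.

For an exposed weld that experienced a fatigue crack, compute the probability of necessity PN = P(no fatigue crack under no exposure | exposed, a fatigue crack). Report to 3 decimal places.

Let p₁ = 0.79, p₀ = 0.28.
Under exogeneity and monotonicity, PN = (p₁ − p₀) / p₁.
PN = (0.79 − 0.28) / 0.79 = 0.51 / 0.79 ≈ 0.6456

PN ≈ 0.646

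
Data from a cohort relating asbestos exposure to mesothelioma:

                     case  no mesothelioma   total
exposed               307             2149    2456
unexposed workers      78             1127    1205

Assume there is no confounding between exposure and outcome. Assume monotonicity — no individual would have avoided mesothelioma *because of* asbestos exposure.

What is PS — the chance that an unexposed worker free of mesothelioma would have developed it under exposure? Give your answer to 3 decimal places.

p₁ = P(outcome | exposed) = 307/2456 = 0.125
p₀ = P(outcome | unexposed) = 78/1205 = 0.06473
Under exogeneity and monotonicity, PS = (p₁ − p₀) / (1 − p₀).
PS = (0.125 − 0.06473) / (1 − 0.06473) = 0.06027 / 0.93527 ≈ 0.0644

PS ≈ 0.064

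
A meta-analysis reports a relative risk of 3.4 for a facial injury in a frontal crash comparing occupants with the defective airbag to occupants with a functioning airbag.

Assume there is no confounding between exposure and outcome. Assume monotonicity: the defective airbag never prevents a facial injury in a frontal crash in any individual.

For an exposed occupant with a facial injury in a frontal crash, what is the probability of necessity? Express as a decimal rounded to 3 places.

Under exogeneity and monotonicity, PN = (RR − 1) / RR = 1 − 1/RR.
PN = (3.4 − 1) / 3.4 = 2.4 / 3.4 ≈ 0.7059

PN ≈ 0.706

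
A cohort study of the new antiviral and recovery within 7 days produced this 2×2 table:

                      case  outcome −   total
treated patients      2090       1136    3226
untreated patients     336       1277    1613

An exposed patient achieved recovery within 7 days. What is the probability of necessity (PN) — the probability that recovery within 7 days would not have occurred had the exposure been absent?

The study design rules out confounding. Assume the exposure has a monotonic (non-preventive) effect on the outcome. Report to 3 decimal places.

PN ≈ 0.678

p₁ = P(outcome | exposed) = 2090/3226 = 0.64786
p₀ = P(outcome | unexposed) = 336/1613 = 0.20831
Under exogeneity and monotonicity, PN = (p₁ − p₀) / p₁.
PN = (0.64786 − 0.20831) / 0.64786 = 0.43955 / 0.64786 ≈ 0.6785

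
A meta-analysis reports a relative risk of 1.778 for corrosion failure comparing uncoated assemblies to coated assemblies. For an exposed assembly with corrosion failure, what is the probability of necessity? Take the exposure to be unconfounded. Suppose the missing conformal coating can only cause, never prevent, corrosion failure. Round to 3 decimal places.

PN ≈ 0.438

Under exogeneity and monotonicity, PN = (RR − 1) / RR = 1 − 1/RR.
PN = (1.778 − 1) / 1.778 = 0.778 / 1.778 ≈ 0.4376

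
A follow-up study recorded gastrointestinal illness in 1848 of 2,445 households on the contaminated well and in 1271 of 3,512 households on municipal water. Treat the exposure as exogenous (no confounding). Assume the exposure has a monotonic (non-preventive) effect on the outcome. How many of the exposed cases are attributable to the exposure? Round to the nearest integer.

p₁ = P(outcome | exposed) = 1848/2445 = 0.75583
p₀ = P(outcome | unexposed) = 1271/3512 = 0.3619
PN = (p₁ − p₀)/p₁ = (0.75583 − 0.3619) / 0.75583 ≈ 0.52118.
Attributable cases ≈ PN × (exposed cases) = 0.52118 × 1848 ≈ 963.15.

about 963 cases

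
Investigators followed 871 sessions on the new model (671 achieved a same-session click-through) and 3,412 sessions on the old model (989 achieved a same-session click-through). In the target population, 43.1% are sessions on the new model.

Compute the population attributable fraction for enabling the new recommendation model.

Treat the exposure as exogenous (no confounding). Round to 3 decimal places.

p₁ = P(outcome | exposed) = 671/871 = 0.77038
p₀ = P(outcome | unexposed) = 989/3412 = 0.28986
Overall risk P(Y=1) = π·p₁ + (1−π)·p₀ = 0.431×0.77038 + 0.569×0.28986 = 0.49696.
Under exogeneity, PAF = [P(Y=1) − p₀] / P(Y=1).
PAF = (0.49696 − 0.28986) / 0.49696 ≈ 0.4167

PAF ≈ 0.417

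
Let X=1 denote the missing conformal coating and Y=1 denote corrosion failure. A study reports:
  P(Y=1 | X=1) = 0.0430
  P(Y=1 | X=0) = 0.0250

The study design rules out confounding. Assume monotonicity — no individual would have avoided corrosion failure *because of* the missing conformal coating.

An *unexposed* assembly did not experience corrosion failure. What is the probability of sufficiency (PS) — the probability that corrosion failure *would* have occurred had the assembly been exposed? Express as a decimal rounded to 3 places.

Let p₁ = 0.043, p₀ = 0.025.
Under exogeneity and monotonicity, PS = (p₁ − p₀) / (1 − p₀).
PS = (0.043 − 0.025) / (1 − 0.025) = 0.018 / 0.975 ≈ 0.0185

PS ≈ 0.018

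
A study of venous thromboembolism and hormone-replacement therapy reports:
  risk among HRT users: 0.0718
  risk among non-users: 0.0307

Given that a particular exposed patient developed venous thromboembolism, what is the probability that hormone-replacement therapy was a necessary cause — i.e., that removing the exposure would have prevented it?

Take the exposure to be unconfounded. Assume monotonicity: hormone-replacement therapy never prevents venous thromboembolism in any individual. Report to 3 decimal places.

Let p₁ = 0.0718, p₀ = 0.0307.
Under exogeneity and monotonicity, PN = (p₁ − p₀) / p₁.
PN = (0.0718 − 0.0307) / 0.0718 = 0.0411 / 0.0718 ≈ 0.5724

PN ≈ 0.572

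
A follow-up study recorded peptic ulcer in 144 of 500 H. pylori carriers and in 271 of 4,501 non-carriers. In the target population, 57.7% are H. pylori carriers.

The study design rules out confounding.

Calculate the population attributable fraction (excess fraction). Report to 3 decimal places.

PAF ≈ 0.686

p₁ = P(outcome | exposed) = 144/500 = 0.288
p₀ = P(outcome | unexposed) = 271/4501 = 0.060209
Overall risk P(Y=1) = π·p₁ + (1−π)·p₀ = 0.577×0.288 + 0.423×0.060209 = 0.19164.
Under exogeneity, PAF = [P(Y=1) − p₀] / P(Y=1).
PAF = (0.19164 − 0.060209) / 0.19164 ≈ 0.6858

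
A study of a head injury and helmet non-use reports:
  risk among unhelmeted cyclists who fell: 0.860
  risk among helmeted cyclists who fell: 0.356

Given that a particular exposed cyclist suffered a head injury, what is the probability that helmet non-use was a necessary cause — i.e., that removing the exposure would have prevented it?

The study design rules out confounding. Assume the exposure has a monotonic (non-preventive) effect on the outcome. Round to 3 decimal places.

Let p₁ = 0.86, p₀ = 0.356.
Under exogeneity and monotonicity, PN = (p₁ − p₀) / p₁.
PN = (0.86 − 0.356) / 0.86 = 0.504 / 0.86 ≈ 0.5860

PN ≈ 0.586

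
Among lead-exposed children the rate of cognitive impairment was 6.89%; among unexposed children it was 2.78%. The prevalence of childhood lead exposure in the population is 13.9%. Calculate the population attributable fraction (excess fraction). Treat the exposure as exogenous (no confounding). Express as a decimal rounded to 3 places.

PAF ≈ 0.170

p₁ = 0.0689, p₀ = 0.0278.
Overall risk P(Y=1) = π·p₁ + (1−π)·p₀ = 0.139×0.0689 + 0.861×0.0278 = 0.033513.
Under exogeneity, PAF = [P(Y=1) − p₀] / P(Y=1).
PAF = (0.033513 − 0.0278) / 0.033513 ≈ 0.1705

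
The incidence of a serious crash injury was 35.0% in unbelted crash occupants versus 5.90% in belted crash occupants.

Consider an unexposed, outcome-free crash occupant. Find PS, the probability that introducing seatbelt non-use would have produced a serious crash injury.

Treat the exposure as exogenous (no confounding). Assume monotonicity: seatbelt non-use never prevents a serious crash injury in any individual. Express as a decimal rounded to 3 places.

p₁ = 0.35, p₀ = 0.059.
Under exogeneity and monotonicity, PS = (p₁ − p₀) / (1 − p₀).
PS = (0.35 − 0.059) / (1 − 0.059) = 0.291 / 0.941 ≈ 0.3092

PS ≈ 0.309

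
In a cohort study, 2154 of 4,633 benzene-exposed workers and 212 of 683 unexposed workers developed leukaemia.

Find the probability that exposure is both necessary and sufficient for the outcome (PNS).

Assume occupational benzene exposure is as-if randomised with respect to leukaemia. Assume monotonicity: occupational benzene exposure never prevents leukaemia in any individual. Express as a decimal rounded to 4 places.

p₁ = P(outcome | exposed) = 2154/4633 = 0.46493
p₀ = P(outcome | unexposed) = 212/683 = 0.3104
Under exogeneity and monotonicity, PNS = p₁ − p₀.
PNS = 0.46493 − 0.3104 = 0.15453

PNS ≈ 0.1545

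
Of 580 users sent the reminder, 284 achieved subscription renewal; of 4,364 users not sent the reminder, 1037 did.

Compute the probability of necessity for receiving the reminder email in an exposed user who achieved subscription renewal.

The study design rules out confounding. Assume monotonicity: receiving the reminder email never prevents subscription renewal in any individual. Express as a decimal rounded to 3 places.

p₁ = P(outcome | exposed) = 284/580 = 0.48966
p₀ = P(outcome | unexposed) = 1037/4364 = 0.23763
Under exogeneity and monotonicity, PN = (p₁ − p₀) / p₁.
PN = (0.48966 − 0.23763) / 0.48966 = 0.25203 / 0.48966 ≈ 0.5147

PN ≈ 0.515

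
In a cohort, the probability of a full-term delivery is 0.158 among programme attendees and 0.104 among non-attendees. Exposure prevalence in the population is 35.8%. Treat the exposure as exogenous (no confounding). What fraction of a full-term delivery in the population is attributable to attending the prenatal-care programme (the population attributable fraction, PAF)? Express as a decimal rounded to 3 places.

PAF ≈ 0.157

Let p₁ = 0.158, p₀ = 0.104.
Overall risk P(Y=1) = π·p₁ + (1−π)·p₀ = 0.358×0.158 + 0.642×0.104 = 0.12333.
Under exogeneity, PAF = [P(Y=1) − p₀] / P(Y=1).
PAF = (0.12333 − 0.104) / 0.12333 ≈ 0.1567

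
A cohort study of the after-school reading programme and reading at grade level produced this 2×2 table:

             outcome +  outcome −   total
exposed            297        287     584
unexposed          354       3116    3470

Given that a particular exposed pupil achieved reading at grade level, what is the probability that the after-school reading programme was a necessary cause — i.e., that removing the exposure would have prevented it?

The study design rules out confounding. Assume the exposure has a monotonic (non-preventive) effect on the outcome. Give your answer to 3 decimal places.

PN ≈ 0.799

p₁ = P(outcome | exposed) = 297/584 = 0.50856
p₀ = P(outcome | unexposed) = 354/3470 = 0.10202
Under exogeneity and monotonicity, PN = (p₁ − p₀) / p₁.
PN = (0.50856 − 0.10202) / 0.50856 = 0.40654 / 0.50856 ≈ 0.7994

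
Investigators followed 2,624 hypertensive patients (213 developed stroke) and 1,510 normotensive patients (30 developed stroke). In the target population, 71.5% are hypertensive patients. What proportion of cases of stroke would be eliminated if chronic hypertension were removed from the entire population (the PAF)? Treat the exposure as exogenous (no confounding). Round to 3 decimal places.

p₁ = P(outcome | exposed) = 213/2624 = 0.081174
p₀ = P(outcome | unexposed) = 30/1510 = 0.019868
Overall risk P(Y=1) = π·p₁ + (1−π)·p₀ = 0.715×0.081174 + 0.285×0.019868 = 0.063702.
Under exogeneity, PAF = [P(Y=1) − p₀] / P(Y=1).
PAF = (0.063702 − 0.019868) / 0.063702 ≈ 0.6881

PAF ≈ 0.688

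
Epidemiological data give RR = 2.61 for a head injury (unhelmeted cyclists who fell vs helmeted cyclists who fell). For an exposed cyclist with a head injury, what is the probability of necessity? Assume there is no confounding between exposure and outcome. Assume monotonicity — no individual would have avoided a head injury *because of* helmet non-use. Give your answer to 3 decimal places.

PN ≈ 0.617

Under exogeneity and monotonicity, PN = (RR − 1) / RR = 1 − 1/RR.
PN = (2.61 − 1) / 2.61 = 1.61 / 2.61 ≈ 0.6169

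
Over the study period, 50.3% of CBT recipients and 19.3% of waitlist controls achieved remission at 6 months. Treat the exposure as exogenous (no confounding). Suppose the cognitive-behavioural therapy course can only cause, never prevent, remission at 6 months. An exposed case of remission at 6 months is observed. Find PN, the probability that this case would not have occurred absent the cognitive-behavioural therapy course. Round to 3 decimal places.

PN ≈ 0.616

p₁ = 0.503, p₀ = 0.193.
Under exogeneity and monotonicity, PN = (p₁ − p₀) / p₁.
PN = (0.503 − 0.193) / 0.503 = 0.31 / 0.503 ≈ 0.6163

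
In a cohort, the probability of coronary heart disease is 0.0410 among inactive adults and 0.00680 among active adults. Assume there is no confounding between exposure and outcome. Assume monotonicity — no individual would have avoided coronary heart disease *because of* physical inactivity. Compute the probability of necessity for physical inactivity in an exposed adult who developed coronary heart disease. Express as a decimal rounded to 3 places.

PN ≈ 0.834

Let p₁ = 0.041, p₀ = 0.0068.
Under exogeneity and monotonicity, PN = (p₁ − p₀) / p₁.
PN = (0.041 − 0.0068) / 0.041 = 0.0342 / 0.041 ≈ 0.8341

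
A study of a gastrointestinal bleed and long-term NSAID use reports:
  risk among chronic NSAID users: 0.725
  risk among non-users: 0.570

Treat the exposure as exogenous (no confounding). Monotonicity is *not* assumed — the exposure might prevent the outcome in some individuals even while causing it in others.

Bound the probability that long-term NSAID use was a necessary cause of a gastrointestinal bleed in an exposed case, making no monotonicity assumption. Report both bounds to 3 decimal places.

0.214 ≤ PN ≤ 0.593

Let p₁ = 0.725, p₀ = 0.57.
Under exogeneity alone the bounds on PN are max{0,(p₁−p₀)/p₁} ≤ PN ≤ min{1,(1−p₀)/p₁}.
  lower = (p₁ − p₀)/p₁ = 0.155 / 0.725 ≈ 0.2138
  upper = min{1, (1 − p₀)/p₁} = 0.43 / 0.725 ≈ 0.5931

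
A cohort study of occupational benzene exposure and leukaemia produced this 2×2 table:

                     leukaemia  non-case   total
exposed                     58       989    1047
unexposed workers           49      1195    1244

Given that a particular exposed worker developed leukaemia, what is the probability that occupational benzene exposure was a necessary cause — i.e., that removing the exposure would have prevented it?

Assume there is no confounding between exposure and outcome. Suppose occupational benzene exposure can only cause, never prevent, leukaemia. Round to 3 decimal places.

p₁ = P(outcome | exposed) = 58/1047 = 0.055396
p₀ = P(outcome | unexposed) = 49/1244 = 0.039389
Under exogeneity and monotonicity, PN = (p₁ − p₀)/p₁.
PN = (0.055396 − 0.039389) / 0.055396 ≈ 0.2890

PN ≈ 0.289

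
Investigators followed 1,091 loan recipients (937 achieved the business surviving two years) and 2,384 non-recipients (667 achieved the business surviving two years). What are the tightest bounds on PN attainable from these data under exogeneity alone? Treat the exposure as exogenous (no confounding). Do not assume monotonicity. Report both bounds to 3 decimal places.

p₁ = P(outcome | exposed) = 937/1091 = 0.85885
p₀ = P(outcome | unexposed) = 667/2384 = 0.27978
Under exogeneity alone the bounds on PN are max{0,(p₁−p₀)/p₁} ≤ PN ≤ min{1,(1−p₀)/p₁}.
  lower = (p₁ − p₀)/p₁ = 0.57906 / 0.85885 ≈ 0.6742
  upper = min{1, (1 − p₀)/p₁} = 0.72022 / 0.85885 ≈ 0.8386

0.674 ≤ PN ≤ 0.839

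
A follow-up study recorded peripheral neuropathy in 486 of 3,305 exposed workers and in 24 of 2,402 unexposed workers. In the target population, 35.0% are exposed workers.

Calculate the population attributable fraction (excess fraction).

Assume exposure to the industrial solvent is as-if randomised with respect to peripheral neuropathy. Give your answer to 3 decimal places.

PAF ≈ 0.828

p₁ = P(outcome | exposed) = 486/3305 = 0.14705
p₀ = P(outcome | unexposed) = 24/2402 = 0.0099917
Overall risk P(Y=1) = π·p₁ + (1−π)·p₀ = 0.35×0.14705 + 0.65×0.0099917 = 0.057962.
Under exogeneity, PAF = [P(Y=1) − p₀] / P(Y=1).
PAF = (0.057962 − 0.0099917) / 0.057962 ≈ 0.8276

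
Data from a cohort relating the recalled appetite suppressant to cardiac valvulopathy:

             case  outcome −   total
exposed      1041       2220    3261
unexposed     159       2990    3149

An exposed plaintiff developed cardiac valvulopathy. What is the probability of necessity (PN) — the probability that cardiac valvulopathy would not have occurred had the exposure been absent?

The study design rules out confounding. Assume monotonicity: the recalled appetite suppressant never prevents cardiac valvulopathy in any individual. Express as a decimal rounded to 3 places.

p₁ = P(outcome | exposed) = 1041/3261 = 0.31923
p₀ = P(outcome | unexposed) = 159/3149 = 0.050492
Under exogeneity and monotonicity, PN = (p₁ − p₀)/p₁.
PN = (0.31923 − 0.050492) / 0.31923 ≈ 0.8418

PN ≈ 0.842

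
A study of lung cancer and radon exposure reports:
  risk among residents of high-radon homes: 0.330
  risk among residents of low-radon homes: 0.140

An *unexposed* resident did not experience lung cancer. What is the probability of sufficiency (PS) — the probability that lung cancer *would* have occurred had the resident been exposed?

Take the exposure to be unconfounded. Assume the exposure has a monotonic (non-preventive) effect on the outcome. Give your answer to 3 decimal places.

Let p₁ = 0.33, p₀ = 0.14.
Under exogeneity and monotonicity, PS = (p₁ − p₀) / (1 − p₀).
PS = (0.33 − 0.14) / (1 − 0.14) = 0.19 / 0.86 ≈ 0.2209

PS ≈ 0.221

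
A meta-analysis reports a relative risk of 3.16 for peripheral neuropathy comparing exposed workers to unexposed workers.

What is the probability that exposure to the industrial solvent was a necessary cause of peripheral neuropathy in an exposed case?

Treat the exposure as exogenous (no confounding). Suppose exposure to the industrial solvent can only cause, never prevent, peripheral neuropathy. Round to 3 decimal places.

Under exogeneity and monotonicity, PN = (RR − 1) / RR = 1 − 1/RR.
PN = (3.16 − 1) / 3.16 = 2.16 / 3.16 ≈ 0.6835

PN ≈ 0.684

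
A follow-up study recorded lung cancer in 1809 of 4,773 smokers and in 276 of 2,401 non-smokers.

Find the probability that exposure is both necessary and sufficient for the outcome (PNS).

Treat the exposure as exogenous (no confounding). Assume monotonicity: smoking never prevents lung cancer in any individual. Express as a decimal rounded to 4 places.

p₁ = P(outcome | exposed) = 1809/4773 = 0.37901
p₀ = P(outcome | unexposed) = 276/2401 = 0.11495
Under exogeneity and monotonicity, PNS = p₁ − p₀.
PNS = 0.37901 − 0.11495 = 0.26405

PNS ≈ 0.2641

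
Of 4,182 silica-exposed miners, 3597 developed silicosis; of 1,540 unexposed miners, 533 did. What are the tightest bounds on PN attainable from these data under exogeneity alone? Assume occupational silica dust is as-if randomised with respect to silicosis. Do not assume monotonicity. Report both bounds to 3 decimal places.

0.598 ≤ PN ≤ 0.760

p₁ = P(outcome | exposed) = 3597/4182 = 0.86011
p₀ = P(outcome | unexposed) = 533/1540 = 0.3461
Under exogeneity alone the bounds on PN are max{0,(p₁−p₀)/p₁} ≤ PN ≤ min{1,(1−p₀)/p₁}.
  lower = (p₁ − p₀)/p₁ = 0.51401 / 0.86011 ≈ 0.5976
  upper = min{1, (1 − p₀)/p₁} = 0.6539 / 0.86011 ≈ 0.7602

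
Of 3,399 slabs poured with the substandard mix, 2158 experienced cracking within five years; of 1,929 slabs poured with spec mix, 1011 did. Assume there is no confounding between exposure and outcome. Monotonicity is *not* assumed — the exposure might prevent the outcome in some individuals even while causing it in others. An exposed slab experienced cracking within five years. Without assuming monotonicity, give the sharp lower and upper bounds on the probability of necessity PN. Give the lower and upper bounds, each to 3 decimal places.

0.174 ≤ PN ≤ 0.750

p₁ = P(outcome | exposed) = 2158/3399 = 0.63489
p₀ = P(outcome | unexposed) = 1011/1929 = 0.52411
Under exogeneity alone the bounds on PN are max{0,(p₁−p₀)/p₁} ≤ PN ≤ min{1,(1−p₀)/p₁}.
  lower = (p₁ − p₀)/p₁ = 0.11079 / 0.63489 ≈ 0.1745
  upper = min{1, (1 − p₀)/p₁} = 0.47589 / 0.63489 ≈ 0.7496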